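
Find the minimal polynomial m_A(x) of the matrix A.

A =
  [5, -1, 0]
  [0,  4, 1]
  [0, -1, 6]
x^3 - 15*x^2 + 75*x - 125

The characteristic polynomial is χ_A(x) = (x - 5)^3, so the eigenvalues are known. The minimal polynomial is
  m_A(x) = Π_λ (x − λ)^{k_λ}
where k_λ is the size of the *largest* Jordan block for λ (equivalently, the smallest k with (A − λI)^k v = 0 for every generalised eigenvector v of λ).

  λ = 5: largest Jordan block has size 3, contributing (x − 5)^3

So m_A(x) = (x - 5)^3 = x^3 - 15*x^2 + 75*x - 125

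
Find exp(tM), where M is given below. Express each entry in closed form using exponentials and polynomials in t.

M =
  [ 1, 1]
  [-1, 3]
e^{tM} =
  [-t*exp(2*t) + exp(2*t), t*exp(2*t)]
  [-t*exp(2*t), t*exp(2*t) + exp(2*t)]

Strategy: write M = P · J · P⁻¹ where J is a Jordan canonical form, so e^{tM} = P · e^{tJ} · P⁻¹, and e^{tJ} can be computed block-by-block.

M has Jordan form
J =
  [2, 1]
  [0, 2]
(up to reordering of blocks).

Per-block formulas:
  For a 2×2 Jordan block J_2(2): exp(t · J_2(2)) = e^(2t)·(I + t·N), where N is the 2×2 nilpotent shift.

After assembling e^{tJ} and conjugating by P, we get:

e^{tM} =
  [-t*exp(2*t) + exp(2*t), t*exp(2*t)]
  [-t*exp(2*t), t*exp(2*t) + exp(2*t)]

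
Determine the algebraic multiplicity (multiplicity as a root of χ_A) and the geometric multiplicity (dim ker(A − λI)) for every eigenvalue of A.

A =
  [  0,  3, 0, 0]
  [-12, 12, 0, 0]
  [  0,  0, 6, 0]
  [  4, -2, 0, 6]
λ = 6: alg = 4, geom = 3

Step 1 — factor the characteristic polynomial to read off the algebraic multiplicities:
  χ_A(x) = (x - 6)^4

Step 2 — compute geometric multiplicities via the rank-nullity identity g(λ) = n − rank(A − λI):
  rank(A − (6)·I) = 1, so dim ker(A − (6)·I) = n − 1 = 3

Summary:
  λ = 6: algebraic multiplicity = 4, geometric multiplicity = 3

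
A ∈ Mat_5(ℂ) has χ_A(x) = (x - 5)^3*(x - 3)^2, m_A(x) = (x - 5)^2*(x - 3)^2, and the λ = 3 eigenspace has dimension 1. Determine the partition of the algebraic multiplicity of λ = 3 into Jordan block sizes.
Block sizes for λ = 3: [2]

Step 1 — from the characteristic polynomial, algebraic multiplicity of λ = 3 is 2. From dim ker(A − (3)·I) = 1, there are exactly 1 Jordan blocks for λ = 3.
Step 2 — from the minimal polynomial, the factor (x − 3)^2 tells us the largest block for λ = 3 has size 2.
Step 3 — with total size 2, 1 blocks, and largest block 2, the block sizes (in nonincreasing order) are [2].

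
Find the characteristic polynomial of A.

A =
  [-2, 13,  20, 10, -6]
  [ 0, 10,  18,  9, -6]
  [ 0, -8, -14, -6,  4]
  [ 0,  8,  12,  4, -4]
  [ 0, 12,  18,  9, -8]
x^5 + 10*x^4 + 40*x^3 + 80*x^2 + 80*x + 32

Expanding det(x·I − A) (e.g. by cofactor expansion or by noting that A is similar to its Jordan form J, which has the same characteristic polynomial as A) gives
  χ_A(x) = x^5 + 10*x^4 + 40*x^3 + 80*x^2 + 80*x + 32
which factors as (x + 2)^5. The eigenvalues (with algebraic multiplicities) are λ = -2 with multiplicity 5.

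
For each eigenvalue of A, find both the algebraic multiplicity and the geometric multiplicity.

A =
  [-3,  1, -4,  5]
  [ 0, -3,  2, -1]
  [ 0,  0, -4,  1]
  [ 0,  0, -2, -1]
λ = -3: alg = 3, geom = 1; λ = -2: alg = 1, geom = 1

Step 1 — factor the characteristic polynomial to read off the algebraic multiplicities:
  χ_A(x) = (x + 2)*(x + 3)^3

Step 2 — compute geometric multiplicities via the rank-nullity identity g(λ) = n − rank(A − λI):
  rank(A − (-3)·I) = 3, so dim ker(A − (-3)·I) = n − 3 = 1
  rank(A − (-2)·I) = 3, so dim ker(A − (-2)·I) = n − 3 = 1

Summary:
  λ = -3: algebraic multiplicity = 3, geometric multiplicity = 1
  λ = -2: algebraic multiplicity = 1, geometric multiplicity = 1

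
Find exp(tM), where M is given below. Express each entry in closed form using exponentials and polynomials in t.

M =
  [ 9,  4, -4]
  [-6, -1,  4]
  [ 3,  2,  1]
e^{tM} =
  [6*t*exp(3*t) + exp(3*t), 4*t*exp(3*t), -4*t*exp(3*t)]
  [-6*t*exp(3*t), -4*t*exp(3*t) + exp(3*t), 4*t*exp(3*t)]
  [3*t*exp(3*t), 2*t*exp(3*t), -2*t*exp(3*t) + exp(3*t)]

Strategy: write M = P · J · P⁻¹ where J is a Jordan canonical form, so e^{tM} = P · e^{tJ} · P⁻¹, and e^{tJ} can be computed block-by-block.

M has Jordan form
J =
  [3, 1, 0]
  [0, 3, 0]
  [0, 0, 3]
(up to reordering of blocks).

Per-block formulas:
  For a 2×2 Jordan block J_2(3): exp(t · J_2(3)) = e^(3t)·(I + t·N), where N is the 2×2 nilpotent shift.
  For a 1×1 block at λ = 3: exp(t · [3]) = [e^(3t)].

After assembling e^{tJ} and conjugating by P, we get:

e^{tM} =
  [6*t*exp(3*t) + exp(3*t), 4*t*exp(3*t), -4*t*exp(3*t)]
  [-6*t*exp(3*t), -4*t*exp(3*t) + exp(3*t), 4*t*exp(3*t)]
  [3*t*exp(3*t), 2*t*exp(3*t), -2*t*exp(3*t) + exp(3*t)]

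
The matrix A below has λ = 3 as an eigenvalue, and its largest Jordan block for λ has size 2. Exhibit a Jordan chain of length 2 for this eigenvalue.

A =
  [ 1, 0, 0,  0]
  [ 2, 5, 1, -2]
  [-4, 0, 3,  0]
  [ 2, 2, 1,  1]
A Jordan chain for λ = 3 of length 2:
v_1 = (0, 2, 0, 2)ᵀ
v_2 = (0, 1, 0, 0)ᵀ

Let N = A − (3)·I. We want v_2 with N^2 v_2 = 0 but N^1 v_2 ≠ 0; then v_{j-1} := N · v_j for j = 2, …, 2.

Pick v_2 = (0, 1, 0, 0)ᵀ.
Then v_1 = N · v_2 = (0, 2, 0, 2)ᵀ.

Sanity check: (A − (3)·I) v_1 = (0, 0, 0, 0)ᵀ = 0. ✓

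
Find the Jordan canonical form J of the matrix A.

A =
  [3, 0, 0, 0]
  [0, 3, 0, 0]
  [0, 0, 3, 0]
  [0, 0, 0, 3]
J_1(3) ⊕ J_1(3) ⊕ J_1(3) ⊕ J_1(3)

The characteristic polynomial is
  det(x·I − A) = x^4 - 12*x^3 + 54*x^2 - 108*x + 81 = (x - 3)^4

Eigenvalues and multiplicities (the geometric multiplicity of λ is n − rank(A − λI), which equals the number of Jordan blocks for λ):
  λ = 3: algebraic multiplicity = 4, geometric multiplicity = 4

Determining the block sizes for each eigenvalue:
  λ = 3: gm = am = 4, so every block has size 1 → block sizes [1, 1, 1, 1]

Assembling the blocks gives a Jordan form
J =
  [3, 0, 0, 0]
  [0, 3, 0, 0]
  [0, 0, 3, 0]
  [0, 0, 0, 3]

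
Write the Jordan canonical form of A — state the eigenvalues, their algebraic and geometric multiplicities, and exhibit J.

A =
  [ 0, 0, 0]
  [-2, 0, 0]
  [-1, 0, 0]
J_2(0) ⊕ J_1(0)

The characteristic polynomial is
  det(x·I − A) = x^3

Eigenvalues and multiplicities (the geometric multiplicity of λ is n − rank(A − λI), which equals the number of Jordan blocks for λ):
  λ = 0: algebraic multiplicity = 3, geometric multiplicity = 2

Determining the block sizes for each eigenvalue:
  λ = 0: 2 blocks summing to 3 forces exactly one block of size 2 and the rest size 1 → block sizes [2, 1]

Assembling the blocks gives a Jordan form
J =
  [0, 1, 0]
  [0, 0, 0]
  [0, 0, 0]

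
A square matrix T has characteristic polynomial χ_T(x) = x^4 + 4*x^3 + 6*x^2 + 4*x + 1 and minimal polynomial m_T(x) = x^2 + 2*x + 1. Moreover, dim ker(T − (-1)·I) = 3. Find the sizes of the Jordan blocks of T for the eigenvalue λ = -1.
Block sizes for λ = -1: [2, 1, 1]

Step 1 — from the characteristic polynomial, algebraic multiplicity of λ = -1 is 4. From dim ker(T − (-1)·I) = 3, there are exactly 3 Jordan blocks for λ = -1.
Step 2 — from the minimal polynomial, the factor (x + 1)^2 tells us the largest block for λ = -1 has size 2.
Step 3 — with total size 4, 3 blocks, and largest block 2, the block sizes (in nonincreasing order) are [2, 1, 1].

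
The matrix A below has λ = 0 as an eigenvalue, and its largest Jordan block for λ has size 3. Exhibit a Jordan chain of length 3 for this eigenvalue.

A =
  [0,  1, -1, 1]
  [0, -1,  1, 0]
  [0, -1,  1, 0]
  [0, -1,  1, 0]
A Jordan chain for λ = 0 of length 3:
v_1 = (-1, 0, 0, 0)ᵀ
v_2 = (1, -1, -1, -1)ᵀ
v_3 = (0, 1, 0, 0)ᵀ

Let N = A − (0)·I. We want v_3 with N^3 v_3 = 0 but N^2 v_3 ≠ 0; then v_{j-1} := N · v_j for j = 3, …, 2.

Pick v_3 = (0, 1, 0, 0)ᵀ.
Then v_2 = N · v_3 = (1, -1, -1, -1)ᵀ.
Then v_1 = N · v_2 = (-1, 0, 0, 0)ᵀ.

Sanity check: (A − (0)·I) v_1 = (0, 0, 0, 0)ᵀ = 0. ✓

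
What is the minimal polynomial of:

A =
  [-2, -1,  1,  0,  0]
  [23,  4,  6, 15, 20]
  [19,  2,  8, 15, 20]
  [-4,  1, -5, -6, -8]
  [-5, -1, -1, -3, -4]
x^2

The characteristic polynomial is χ_A(x) = x^5, so the eigenvalues are known. The minimal polynomial is
  m_A(x) = Π_λ (x − λ)^{k_λ}
where k_λ is the size of the *largest* Jordan block for λ (equivalently, the smallest k with (A − λI)^k v = 0 for every generalised eigenvector v of λ).

  λ = 0: largest Jordan block has size 2, contributing (x − 0)^2

So m_A(x) = x^2 = x^2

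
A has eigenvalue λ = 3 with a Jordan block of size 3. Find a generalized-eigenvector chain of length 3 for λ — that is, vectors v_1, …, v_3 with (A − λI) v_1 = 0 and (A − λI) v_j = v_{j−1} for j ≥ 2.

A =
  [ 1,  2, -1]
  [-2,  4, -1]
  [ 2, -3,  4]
A Jordan chain for λ = 3 of length 3:
v_1 = (-2, 0, 4)ᵀ
v_2 = (-2, -2, 2)ᵀ
v_3 = (1, 0, 0)ᵀ

Let N = A − (3)·I. We want v_3 with N^3 v_3 = 0 but N^2 v_3 ≠ 0; then v_{j-1} := N · v_j for j = 3, …, 2.

Pick v_3 = (1, 0, 0)ᵀ.
Then v_2 = N · v_3 = (-2, -2, 2)ᵀ.
Then v_1 = N · v_2 = (-2, 0, 4)ᵀ.

Sanity check: (A − (3)·I) v_1 = (0, 0, 0)ᵀ = 0. ✓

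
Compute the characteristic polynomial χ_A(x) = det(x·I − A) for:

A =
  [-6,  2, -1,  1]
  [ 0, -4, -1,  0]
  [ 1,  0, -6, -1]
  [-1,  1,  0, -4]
x^4 + 20*x^3 + 150*x^2 + 500*x + 625

Expanding det(x·I − A) (e.g. by cofactor expansion or by noting that A is similar to its Jordan form J, which has the same characteristic polynomial as A) gives
  χ_A(x) = x^4 + 20*x^3 + 150*x^2 + 500*x + 625
which factors as (x + 5)^4. The eigenvalues (with algebraic multiplicities) are λ = -5 with multiplicity 4.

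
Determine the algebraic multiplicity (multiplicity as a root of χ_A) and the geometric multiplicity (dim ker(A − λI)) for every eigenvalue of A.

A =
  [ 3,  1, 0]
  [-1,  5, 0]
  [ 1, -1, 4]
λ = 4: alg = 3, geom = 2

Step 1 — factor the characteristic polynomial to read off the algebraic multiplicities:
  χ_A(x) = (x - 4)^3

Step 2 — compute geometric multiplicities via the rank-nullity identity g(λ) = n − rank(A − λI):
  rank(A − (4)·I) = 1, so dim ker(A − (4)·I) = n − 1 = 2

Summary:
  λ = 4: algebraic multiplicity = 3, geometric multiplicity = 2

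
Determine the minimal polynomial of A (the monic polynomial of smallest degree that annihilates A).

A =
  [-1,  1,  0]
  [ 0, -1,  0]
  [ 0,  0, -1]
x^2 + 2*x + 1

The characteristic polynomial is χ_A(x) = (x + 1)^3, so the eigenvalues are known. The minimal polynomial is
  m_A(x) = Π_λ (x − λ)^{k_λ}
where k_λ is the size of the *largest* Jordan block for λ (equivalently, the smallest k with (A − λI)^k v = 0 for every generalised eigenvector v of λ).

  λ = -1: largest Jordan block has size 2, contributing (x + 1)^2

So m_A(x) = (x + 1)^2 = x^2 + 2*x + 1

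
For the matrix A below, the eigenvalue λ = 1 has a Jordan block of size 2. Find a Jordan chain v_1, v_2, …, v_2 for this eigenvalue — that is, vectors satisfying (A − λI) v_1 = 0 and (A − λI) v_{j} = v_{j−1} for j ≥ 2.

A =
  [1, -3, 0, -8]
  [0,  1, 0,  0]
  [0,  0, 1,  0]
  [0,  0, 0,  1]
A Jordan chain for λ = 1 of length 2:
v_1 = (-3, 0, 0, 0)ᵀ
v_2 = (0, 1, 0, 0)ᵀ

Let N = A − (1)·I. We want v_2 with N^2 v_2 = 0 but N^1 v_2 ≠ 0; then v_{j-1} := N · v_j for j = 2, …, 2.

Pick v_2 = (0, 1, 0, 0)ᵀ.
Then v_1 = N · v_2 = (-3, 0, 0, 0)ᵀ.

Sanity check: (A − (1)·I) v_1 = (0, 0, 0, 0)ᵀ = 0. ✓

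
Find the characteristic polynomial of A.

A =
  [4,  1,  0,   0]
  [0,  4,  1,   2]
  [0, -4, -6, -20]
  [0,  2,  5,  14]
x^4 - 16*x^3 + 96*x^2 - 256*x + 256

Expanding det(x·I − A) (e.g. by cofactor expansion or by noting that A is similar to its Jordan form J, which has the same characteristic polynomial as A) gives
  χ_A(x) = x^4 - 16*x^3 + 96*x^2 - 256*x + 256
which factors as (x - 4)^4. The eigenvalues (with algebraic multiplicities) are λ = 4 with multiplicity 4.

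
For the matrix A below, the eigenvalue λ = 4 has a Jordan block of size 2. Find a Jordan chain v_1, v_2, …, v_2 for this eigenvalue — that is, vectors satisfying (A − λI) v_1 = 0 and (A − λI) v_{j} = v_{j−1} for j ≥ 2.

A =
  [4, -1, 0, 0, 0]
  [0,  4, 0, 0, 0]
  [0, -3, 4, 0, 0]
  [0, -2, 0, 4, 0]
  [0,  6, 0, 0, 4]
A Jordan chain for λ = 4 of length 2:
v_1 = (-1, 0, -3, -2, 6)ᵀ
v_2 = (0, 1, 0, 0, 0)ᵀ

Let N = A − (4)·I. We want v_2 with N^2 v_2 = 0 but N^1 v_2 ≠ 0; then v_{j-1} := N · v_j for j = 2, …, 2.

Pick v_2 = (0, 1, 0, 0, 0)ᵀ.
Then v_1 = N · v_2 = (-1, 0, -3, -2, 6)ᵀ.

Sanity check: (A − (4)·I) v_1 = (0, 0, 0, 0, 0)ᵀ = 0. ✓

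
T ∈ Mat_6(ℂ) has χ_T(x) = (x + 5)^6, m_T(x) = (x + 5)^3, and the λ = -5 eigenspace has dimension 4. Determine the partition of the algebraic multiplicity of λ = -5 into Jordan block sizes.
Block sizes for λ = -5: [3, 1, 1, 1]

Step 1 — from the characteristic polynomial, algebraic multiplicity of λ = -5 is 6. From dim ker(T − (-5)·I) = 4, there are exactly 4 Jordan blocks for λ = -5.
Step 2 — from the minimal polynomial, the factor (x + 5)^3 tells us the largest block for λ = -5 has size 3.
Step 3 — with total size 6, 4 blocks, and largest block 3, the block sizes (in nonincreasing order) are [3, 1, 1, 1].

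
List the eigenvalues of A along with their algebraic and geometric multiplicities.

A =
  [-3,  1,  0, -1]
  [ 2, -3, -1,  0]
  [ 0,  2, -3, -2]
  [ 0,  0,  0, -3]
λ = -3: alg = 4, geom = 2

Step 1 — factor the characteristic polynomial to read off the algebraic multiplicities:
  χ_A(x) = (x + 3)^4

Step 2 — compute geometric multiplicities via the rank-nullity identity g(λ) = n − rank(A − λI):
  rank(A − (-3)·I) = 2, so dim ker(A − (-3)·I) = n − 2 = 2

Summary:
  λ = -3: algebraic multiplicity = 4, geometric multiplicity = 2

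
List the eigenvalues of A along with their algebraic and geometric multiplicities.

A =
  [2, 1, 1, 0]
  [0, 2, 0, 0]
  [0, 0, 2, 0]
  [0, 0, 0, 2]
λ = 2: alg = 4, geom = 3

Step 1 — factor the characteristic polynomial to read off the algebraic multiplicities:
  χ_A(x) = (x - 2)^4

Step 2 — compute geometric multiplicities via the rank-nullity identity g(λ) = n − rank(A − λI):
  rank(A − (2)·I) = 1, so dim ker(A − (2)·I) = n − 1 = 3

Summary:
  λ = 2: algebraic multiplicity = 4, geometric multiplicity = 3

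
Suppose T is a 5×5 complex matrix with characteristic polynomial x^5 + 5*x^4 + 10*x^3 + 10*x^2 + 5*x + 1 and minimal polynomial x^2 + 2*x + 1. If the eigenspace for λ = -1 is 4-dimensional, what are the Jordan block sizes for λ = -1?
Block sizes for λ = -1: [2, 1, 1, 1]

Step 1 — from the characteristic polynomial, algebraic multiplicity of λ = -1 is 5. From dim ker(T − (-1)·I) = 4, there are exactly 4 Jordan blocks for λ = -1.
Step 2 — from the minimal polynomial, the factor (x + 1)^2 tells us the largest block for λ = -1 has size 2.
Step 3 — with total size 5, 4 blocks, and largest block 2, the block sizes (in nonincreasing order) are [2, 1, 1, 1].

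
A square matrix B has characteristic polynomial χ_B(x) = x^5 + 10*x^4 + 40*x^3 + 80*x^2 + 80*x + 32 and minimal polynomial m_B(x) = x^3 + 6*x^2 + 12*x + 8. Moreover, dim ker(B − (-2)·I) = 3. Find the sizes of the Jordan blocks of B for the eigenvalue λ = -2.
Block sizes for λ = -2: [3, 1, 1]

Step 1 — from the characteristic polynomial, algebraic multiplicity of λ = -2 is 5. From dim ker(B − (-2)·I) = 3, there are exactly 3 Jordan blocks for λ = -2.
Step 2 — from the minimal polynomial, the factor (x + 2)^3 tells us the largest block for λ = -2 has size 3.
Step 3 — with total size 5, 3 blocks, and largest block 3, the block sizes (in nonincreasing order) are [3, 1, 1].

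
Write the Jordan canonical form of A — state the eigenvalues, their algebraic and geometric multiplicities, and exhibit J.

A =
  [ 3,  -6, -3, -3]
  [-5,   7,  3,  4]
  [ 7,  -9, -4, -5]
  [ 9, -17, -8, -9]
J_1(-3) ⊕ J_3(0)

The characteristic polynomial is
  det(x·I − A) = x^4 + 3*x^3 = x^3*(x + 3)

Eigenvalues and multiplicities (the geometric multiplicity of λ is n − rank(A − λI), which equals the number of Jordan blocks for λ):
  λ = -3: algebraic multiplicity = 1, geometric multiplicity = 1
  λ = 0: algebraic multiplicity = 3, geometric multiplicity = 1

Determining the block sizes for each eigenvalue:
  λ = -3: one block (gm = 1), so the single block has size am = 1 → block sizes [1]
  λ = 0: one block (gm = 1), so the single block has size am = 3 → block sizes [3]

Assembling the blocks gives a Jordan form
J =
  [-3, 0, 0, 0]
  [ 0, 0, 1, 0]
  [ 0, 0, 0, 1]
  [ 0, 0, 0, 0]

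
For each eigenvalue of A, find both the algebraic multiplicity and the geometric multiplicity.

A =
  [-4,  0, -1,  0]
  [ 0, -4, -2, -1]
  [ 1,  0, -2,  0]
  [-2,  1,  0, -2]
λ = -3: alg = 4, geom = 2

Step 1 — factor the characteristic polynomial to read off the algebraic multiplicities:
  χ_A(x) = (x + 3)^4

Step 2 — compute geometric multiplicities via the rank-nullity identity g(λ) = n − rank(A − λI):
  rank(A − (-3)·I) = 2, so dim ker(A − (-3)·I) = n − 2 = 2

Summary:
  λ = -3: algebraic multiplicity = 4, geometric multiplicity = 2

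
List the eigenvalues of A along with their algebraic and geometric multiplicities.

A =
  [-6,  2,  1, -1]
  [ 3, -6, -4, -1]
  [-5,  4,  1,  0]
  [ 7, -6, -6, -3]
λ = -4: alg = 2, geom = 2; λ = -3: alg = 2, geom = 1

Step 1 — factor the characteristic polynomial to read off the algebraic multiplicities:
  χ_A(x) = (x + 3)^2*(x + 4)^2

Step 2 — compute geometric multiplicities via the rank-nullity identity g(λ) = n − rank(A − λI):
  rank(A − (-4)·I) = 2, so dim ker(A − (-4)·I) = n − 2 = 2
  rank(A − (-3)·I) = 3, so dim ker(A − (-3)·I) = n − 3 = 1

Summary:
  λ = -4: algebraic multiplicity = 2, geometric multiplicity = 2
  λ = -3: algebraic multiplicity = 2, geometric multiplicity = 1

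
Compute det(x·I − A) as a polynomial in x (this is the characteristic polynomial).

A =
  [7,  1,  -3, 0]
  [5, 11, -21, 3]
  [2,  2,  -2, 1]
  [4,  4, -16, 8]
x^4 - 24*x^3 + 216*x^2 - 864*x + 1296

Expanding det(x·I − A) (e.g. by cofactor expansion or by noting that A is similar to its Jordan form J, which has the same characteristic polynomial as A) gives
  χ_A(x) = x^4 - 24*x^3 + 216*x^2 - 864*x + 1296
which factors as (x - 6)^4. The eigenvalues (with algebraic multiplicities) are λ = 6 with multiplicity 4.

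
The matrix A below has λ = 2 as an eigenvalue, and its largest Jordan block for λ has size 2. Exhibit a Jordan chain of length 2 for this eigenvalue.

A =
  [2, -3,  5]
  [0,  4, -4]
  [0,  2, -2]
A Jordan chain for λ = 2 of length 2:
v_1 = (-1, 0, 0)ᵀ
v_2 = (0, 2, 1)ᵀ

Let N = A − (2)·I. We want v_2 with N^2 v_2 = 0 but N^1 v_2 ≠ 0; then v_{j-1} := N · v_j for j = 2, …, 2.

Pick v_2 = (0, 2, 1)ᵀ.
Then v_1 = N · v_2 = (-1, 0, 0)ᵀ.

Sanity check: (A − (2)·I) v_1 = (0, 0, 0)ᵀ = 0. ✓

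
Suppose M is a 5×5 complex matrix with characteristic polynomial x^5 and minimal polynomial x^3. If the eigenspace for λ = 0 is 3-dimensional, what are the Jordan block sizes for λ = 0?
Block sizes for λ = 0: [3, 1, 1]

Step 1 — from the characteristic polynomial, algebraic multiplicity of λ = 0 is 5. From dim ker(M − (0)·I) = 3, there are exactly 3 Jordan blocks for λ = 0.
Step 2 — from the minimal polynomial, the factor (x − 0)^3 tells us the largest block for λ = 0 has size 3.
Step 3 — with total size 5, 3 blocks, and largest block 3, the block sizes (in nonincreasing order) are [3, 1, 1].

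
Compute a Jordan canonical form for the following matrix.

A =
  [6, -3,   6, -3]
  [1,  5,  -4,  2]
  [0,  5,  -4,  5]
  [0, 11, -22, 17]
J_3(6) ⊕ J_1(6)

The characteristic polynomial is
  det(x·I − A) = x^4 - 24*x^3 + 216*x^2 - 864*x + 1296 = (x - 6)^4

Eigenvalues and multiplicities (the geometric multiplicity of λ is n − rank(A − λI), which equals the number of Jordan blocks for λ):
  λ = 6: algebraic multiplicity = 4, geometric multiplicity = 2

Determining the block sizes for each eigenvalue:
  λ = 6: with am = 4 and gm = 2, the partition is not yet determined (e.g. several partitions of 4 into 2 parts exist). Let N = A − (6)·I. Computing rank(N^1) = 2, rank(N^2) = 1, rank(N^3) = 0; the number of blocks of size ≥ j is rank(N^{j−1}) − rank(N^j), giving [2, 1, 1]. So we have 1 block(s) of size 3, 1 block(s) of size 1 → block sizes [3, 1]

Assembling the blocks gives a Jordan form
J =
  [6, 1, 0, 0]
  [0, 6, 1, 0]
  [0, 0, 6, 0]
  [0, 0, 0, 6]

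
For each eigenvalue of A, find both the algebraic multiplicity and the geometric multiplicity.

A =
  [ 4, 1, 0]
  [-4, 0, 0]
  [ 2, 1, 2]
λ = 2: alg = 3, geom = 2

Step 1 — factor the characteristic polynomial to read off the algebraic multiplicities:
  χ_A(x) = (x - 2)^3

Step 2 — compute geometric multiplicities via the rank-nullity identity g(λ) = n − rank(A − λI):
  rank(A − (2)·I) = 1, so dim ker(A − (2)·I) = n − 1 = 2

Summary:
  λ = 2: algebraic multiplicity = 3, geometric multiplicity = 2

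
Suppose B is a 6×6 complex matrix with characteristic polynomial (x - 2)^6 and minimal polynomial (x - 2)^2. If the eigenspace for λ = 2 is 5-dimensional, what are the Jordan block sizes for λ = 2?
Block sizes for λ = 2: [2, 1, 1, 1, 1]

Step 1 — from the characteristic polynomial, algebraic multiplicity of λ = 2 is 6. From dim ker(B − (2)·I) = 5, there are exactly 5 Jordan blocks for λ = 2.
Step 2 — from the minimal polynomial, the factor (x − 2)^2 tells us the largest block for λ = 2 has size 2.
Step 3 — with total size 6, 5 blocks, and largest block 2, the block sizes (in nonincreasing order) are [2, 1, 1, 1, 1].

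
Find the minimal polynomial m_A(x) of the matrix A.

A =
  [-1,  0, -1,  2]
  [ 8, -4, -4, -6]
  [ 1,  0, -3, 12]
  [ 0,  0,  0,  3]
x^4 + 5*x^3 - 4*x^2 - 44*x - 48

The characteristic polynomial is χ_A(x) = (x - 3)*(x + 2)^2*(x + 4), so the eigenvalues are known. The minimal polynomial is
  m_A(x) = Π_λ (x − λ)^{k_λ}
where k_λ is the size of the *largest* Jordan block for λ (equivalently, the smallest k with (A − λI)^k v = 0 for every generalised eigenvector v of λ).

  λ = -4: largest Jordan block has size 1, contributing (x + 4)
  λ = -2: largest Jordan block has size 2, contributing (x + 2)^2
  λ = 3: largest Jordan block has size 1, contributing (x − 3)

So m_A(x) = (x - 3)*(x + 2)^2*(x + 4) = x^4 + 5*x^3 - 4*x^2 - 44*x - 48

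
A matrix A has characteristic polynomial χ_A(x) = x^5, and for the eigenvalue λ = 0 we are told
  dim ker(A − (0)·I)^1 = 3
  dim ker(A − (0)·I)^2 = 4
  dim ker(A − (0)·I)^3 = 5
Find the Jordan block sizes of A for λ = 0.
Block sizes for λ = 0: [3, 1, 1]

From the dimensions of kernels of powers, the number of Jordan blocks of size at least j is d_j − d_{j−1} where d_j = dim ker(N^j) (with d_0 = 0). Computing the differences gives [3, 1, 1].
The number of blocks of size exactly k is (#blocks of size ≥ k) − (#blocks of size ≥ k + 1), so the partition is: 2 block(s) of size 1, 1 block(s) of size 3.
In nonincreasing order the block sizes are [3, 1, 1].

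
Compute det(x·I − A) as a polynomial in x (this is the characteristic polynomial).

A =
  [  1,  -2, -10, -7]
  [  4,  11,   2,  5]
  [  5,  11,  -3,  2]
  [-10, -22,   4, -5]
x^4 - 4*x^3 - 2*x^2 + 12*x + 9

Expanding det(x·I − A) (e.g. by cofactor expansion or by noting that A is similar to its Jordan form J, which has the same characteristic polynomial as A) gives
  χ_A(x) = x^4 - 4*x^3 - 2*x^2 + 12*x + 9
which factors as (x - 3)^2*(x + 1)^2. The eigenvalues (with algebraic multiplicities) are λ = -1 with multiplicity 2, λ = 3 with multiplicity 2.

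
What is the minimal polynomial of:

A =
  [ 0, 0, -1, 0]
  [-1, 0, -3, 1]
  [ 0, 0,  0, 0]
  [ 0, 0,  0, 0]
x^3

The characteristic polynomial is χ_A(x) = x^4, so the eigenvalues are known. The minimal polynomial is
  m_A(x) = Π_λ (x − λ)^{k_λ}
where k_λ is the size of the *largest* Jordan block for λ (equivalently, the smallest k with (A − λI)^k v = 0 for every generalised eigenvector v of λ).

  λ = 0: largest Jordan block has size 3, contributing (x − 0)^3

So m_A(x) = x^3 = x^3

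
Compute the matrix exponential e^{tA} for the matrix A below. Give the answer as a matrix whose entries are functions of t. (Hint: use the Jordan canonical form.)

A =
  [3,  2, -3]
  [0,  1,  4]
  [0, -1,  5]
e^{tA} =
  [exp(3*t), -t^2*exp(3*t)/2 + 2*t*exp(3*t), t^2*exp(3*t) - 3*t*exp(3*t)]
  [0, -2*t*exp(3*t) + exp(3*t), 4*t*exp(3*t)]
  [0, -t*exp(3*t), 2*t*exp(3*t) + exp(3*t)]

Strategy: write A = P · J · P⁻¹ where J is a Jordan canonical form, so e^{tA} = P · e^{tJ} · P⁻¹, and e^{tJ} can be computed block-by-block.

A has Jordan form
J =
  [3, 1, 0]
  [0, 3, 1]
  [0, 0, 3]
(up to reordering of blocks).

Per-block formulas:
  For a 3×3 Jordan block J_3(3): exp(t · J_3(3)) = e^(3t)·(I + t·N + (t^2/2)·N^2), where N is the 3×3 nilpotent shift.

After assembling e^{tJ} and conjugating by P, we get:

e^{tA} =
  [exp(3*t), -t^2*exp(3*t)/2 + 2*t*exp(3*t), t^2*exp(3*t) - 3*t*exp(3*t)]
  [0, -2*t*exp(3*t) + exp(3*t), 4*t*exp(3*t)]
  [0, -t*exp(3*t), 2*t*exp(3*t) + exp(3*t)]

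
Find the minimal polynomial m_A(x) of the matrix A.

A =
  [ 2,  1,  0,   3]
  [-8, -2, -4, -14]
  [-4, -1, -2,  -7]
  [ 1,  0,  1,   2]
x^3

The characteristic polynomial is χ_A(x) = x^4, so the eigenvalues are known. The minimal polynomial is
  m_A(x) = Π_λ (x − λ)^{k_λ}
where k_λ is the size of the *largest* Jordan block for λ (equivalently, the smallest k with (A − λI)^k v = 0 for every generalised eigenvector v of λ).

  λ = 0: largest Jordan block has size 3, contributing (x − 0)^3

So m_A(x) = x^3 = x^3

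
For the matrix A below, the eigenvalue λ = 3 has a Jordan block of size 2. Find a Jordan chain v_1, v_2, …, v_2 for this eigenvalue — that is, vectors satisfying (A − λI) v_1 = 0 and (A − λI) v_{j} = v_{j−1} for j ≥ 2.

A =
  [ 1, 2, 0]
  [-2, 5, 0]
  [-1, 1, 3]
A Jordan chain for λ = 3 of length 2:
v_1 = (-2, -2, -1)ᵀ
v_2 = (1, 0, 0)ᵀ

Let N = A − (3)·I. We want v_2 with N^2 v_2 = 0 but N^1 v_2 ≠ 0; then v_{j-1} := N · v_j for j = 2, …, 2.

Pick v_2 = (1, 0, 0)ᵀ.
Then v_1 = N · v_2 = (-2, -2, -1)ᵀ.

Sanity check: (A − (3)·I) v_1 = (0, 0, 0)ᵀ = 0. ✓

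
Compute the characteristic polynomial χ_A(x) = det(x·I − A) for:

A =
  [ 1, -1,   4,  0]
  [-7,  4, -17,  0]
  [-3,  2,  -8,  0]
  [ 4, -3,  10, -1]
x^4 + 4*x^3 + 6*x^2 + 4*x + 1

Expanding det(x·I − A) (e.g. by cofactor expansion or by noting that A is similar to its Jordan form J, which has the same characteristic polynomial as A) gives
  χ_A(x) = x^4 + 4*x^3 + 6*x^2 + 4*x + 1
which factors as (x + 1)^4. The eigenvalues (with algebraic multiplicities) are λ = -1 with multiplicity 4.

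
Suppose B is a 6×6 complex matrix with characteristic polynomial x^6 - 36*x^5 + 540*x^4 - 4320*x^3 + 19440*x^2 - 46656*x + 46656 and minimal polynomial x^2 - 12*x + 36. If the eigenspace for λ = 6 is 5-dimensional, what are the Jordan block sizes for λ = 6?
Block sizes for λ = 6: [2, 1, 1, 1, 1]

Step 1 — from the characteristic polynomial, algebraic multiplicity of λ = 6 is 6. From dim ker(B − (6)·I) = 5, there are exactly 5 Jordan blocks for λ = 6.
Step 2 — from the minimal polynomial, the factor (x − 6)^2 tells us the largest block for λ = 6 has size 2.
Step 3 — with total size 6, 5 blocks, and largest block 2, the block sizes (in nonincreasing order) are [2, 1, 1, 1, 1].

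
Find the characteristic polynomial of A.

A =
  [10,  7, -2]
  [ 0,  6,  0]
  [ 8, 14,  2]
x^3 - 18*x^2 + 108*x - 216

Expanding det(x·I − A) (e.g. by cofactor expansion or by noting that A is similar to its Jordan form J, which has the same characteristic polynomial as A) gives
  χ_A(x) = x^3 - 18*x^2 + 108*x - 216
which factors as (x - 6)^3. The eigenvalues (with algebraic multiplicities) are λ = 6 with multiplicity 3.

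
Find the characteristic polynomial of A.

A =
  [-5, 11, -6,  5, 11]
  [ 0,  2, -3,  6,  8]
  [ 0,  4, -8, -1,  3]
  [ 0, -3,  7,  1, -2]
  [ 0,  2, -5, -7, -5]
x^5 + 15*x^4 + 75*x^3 + 125*x^2

Expanding det(x·I − A) (e.g. by cofactor expansion or by noting that A is similar to its Jordan form J, which has the same characteristic polynomial as A) gives
  χ_A(x) = x^5 + 15*x^4 + 75*x^3 + 125*x^2
which factors as x^2*(x + 5)^3. The eigenvalues (with algebraic multiplicities) are λ = -5 with multiplicity 3, λ = 0 with multiplicity 2.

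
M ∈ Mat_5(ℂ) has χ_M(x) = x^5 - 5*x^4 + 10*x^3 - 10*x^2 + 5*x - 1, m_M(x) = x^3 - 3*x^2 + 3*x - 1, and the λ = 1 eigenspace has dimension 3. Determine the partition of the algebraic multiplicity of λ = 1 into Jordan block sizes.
Block sizes for λ = 1: [3, 1, 1]

Step 1 — from the characteristic polynomial, algebraic multiplicity of λ = 1 is 5. From dim ker(M − (1)·I) = 3, there are exactly 3 Jordan blocks for λ = 1.
Step 2 — from the minimal polynomial, the factor (x − 1)^3 tells us the largest block for λ = 1 has size 3.
Step 3 — with total size 5, 3 blocks, and largest block 3, the block sizes (in nonincreasing order) are [3, 1, 1].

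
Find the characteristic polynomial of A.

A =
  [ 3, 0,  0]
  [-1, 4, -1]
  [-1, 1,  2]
x^3 - 9*x^2 + 27*x - 27

Expanding det(x·I − A) (e.g. by cofactor expansion or by noting that A is similar to its Jordan form J, which has the same characteristic polynomial as A) gives
  χ_A(x) = x^3 - 9*x^2 + 27*x - 27
which factors as (x - 3)^3. The eigenvalues (with algebraic multiplicities) are λ = 3 with multiplicity 3.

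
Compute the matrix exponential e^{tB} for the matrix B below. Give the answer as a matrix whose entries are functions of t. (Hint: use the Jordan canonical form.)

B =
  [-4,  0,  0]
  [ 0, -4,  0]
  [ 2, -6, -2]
e^{tB} =
  [exp(-4*t), 0, 0]
  [0, exp(-4*t), 0]
  [exp(-2*t) - exp(-4*t), -3*exp(-2*t) + 3*exp(-4*t), exp(-2*t)]

Strategy: write B = P · J · P⁻¹ where J is a Jordan canonical form, so e^{tB} = P · e^{tJ} · P⁻¹, and e^{tJ} can be computed block-by-block.

B has Jordan form
J =
  [-4,  0,  0]
  [ 0, -4,  0]
  [ 0,  0, -2]
(up to reordering of blocks).

Per-block formulas:
  For a 1×1 block at λ = -4: exp(t · [-4]) = [e^(-4t)].
  For a 1×1 block at λ = -2: exp(t · [-2]) = [e^(-2t)].

After assembling e^{tJ} and conjugating by P, we get:

e^{tB} =
  [exp(-4*t), 0, 0]
  [0, exp(-4*t), 0]
  [exp(-2*t) - exp(-4*t), -3*exp(-2*t) + 3*exp(-4*t), exp(-2*t)]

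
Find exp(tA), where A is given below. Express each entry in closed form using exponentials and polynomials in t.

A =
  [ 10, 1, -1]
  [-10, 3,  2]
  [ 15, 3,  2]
e^{tA} =
  [5*t*exp(5*t) + exp(5*t), t*exp(5*t), -t*exp(5*t)]
  [-10*t*exp(5*t), -2*t*exp(5*t) + exp(5*t), 2*t*exp(5*t)]
  [15*t*exp(5*t), 3*t*exp(5*t), -3*t*exp(5*t) + exp(5*t)]

Strategy: write A = P · J · P⁻¹ where J is a Jordan canonical form, so e^{tA} = P · e^{tJ} · P⁻¹, and e^{tJ} can be computed block-by-block.

A has Jordan form
J =
  [5, 1, 0]
  [0, 5, 0]
  [0, 0, 5]
(up to reordering of blocks).

Per-block formulas:
  For a 2×2 Jordan block J_2(5): exp(t · J_2(5)) = e^(5t)·(I + t·N), where N is the 2×2 nilpotent shift.
  For a 1×1 block at λ = 5: exp(t · [5]) = [e^(5t)].

After assembling e^{tJ} and conjugating by P, we get:

e^{tA} =
  [5*t*exp(5*t) + exp(5*t), t*exp(5*t), -t*exp(5*t)]
  [-10*t*exp(5*t), -2*t*exp(5*t) + exp(5*t), 2*t*exp(5*t)]
  [15*t*exp(5*t), 3*t*exp(5*t), -3*t*exp(5*t) + exp(5*t)]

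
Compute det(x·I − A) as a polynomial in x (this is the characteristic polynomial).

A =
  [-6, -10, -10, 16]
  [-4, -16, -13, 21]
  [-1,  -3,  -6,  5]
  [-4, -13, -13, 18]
x^4 + 10*x^3 + 37*x^2 + 60*x + 36

Expanding det(x·I − A) (e.g. by cofactor expansion or by noting that A is similar to its Jordan form J, which has the same characteristic polynomial as A) gives
  χ_A(x) = x^4 + 10*x^3 + 37*x^2 + 60*x + 36
which factors as (x + 2)^2*(x + 3)^2. The eigenvalues (with algebraic multiplicities) are λ = -3 with multiplicity 2, λ = -2 with multiplicity 2.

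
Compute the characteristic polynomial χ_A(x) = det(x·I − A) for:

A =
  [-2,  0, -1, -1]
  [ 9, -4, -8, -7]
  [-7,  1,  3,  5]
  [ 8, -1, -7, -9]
x^4 + 12*x^3 + 54*x^2 + 108*x + 81

Expanding det(x·I − A) (e.g. by cofactor expansion or by noting that A is similar to its Jordan form J, which has the same characteristic polynomial as A) gives
  χ_A(x) = x^4 + 12*x^3 + 54*x^2 + 108*x + 81
which factors as (x + 3)^4. The eigenvalues (with algebraic multiplicities) are λ = -3 with multiplicity 4.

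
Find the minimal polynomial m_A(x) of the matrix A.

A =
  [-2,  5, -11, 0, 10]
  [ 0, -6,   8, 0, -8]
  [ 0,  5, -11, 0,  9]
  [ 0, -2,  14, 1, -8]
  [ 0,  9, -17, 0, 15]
x^5 + 3*x^4 - 4*x^3 - 16*x^2 + 16

The characteristic polynomial is χ_A(x) = (x - 2)*(x - 1)*(x + 2)^3, so the eigenvalues are known. The minimal polynomial is
  m_A(x) = Π_λ (x − λ)^{k_λ}
where k_λ is the size of the *largest* Jordan block for λ (equivalently, the smallest k with (A − λI)^k v = 0 for every generalised eigenvector v of λ).

  λ = -2: largest Jordan block has size 3, contributing (x + 2)^3
  λ = 1: largest Jordan block has size 1, contributing (x − 1)
  λ = 2: largest Jordan block has size 1, contributing (x − 2)

So m_A(x) = (x - 2)*(x - 1)*(x + 2)^3 = x^5 + 3*x^4 - 4*x^3 - 16*x^2 + 16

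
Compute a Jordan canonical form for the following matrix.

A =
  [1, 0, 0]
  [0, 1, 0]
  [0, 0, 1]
J_1(1) ⊕ J_1(1) ⊕ J_1(1)

The characteristic polynomial is
  det(x·I − A) = x^3 - 3*x^2 + 3*x - 1 = (x - 1)^3

Eigenvalues and multiplicities (the geometric multiplicity of λ is n − rank(A − λI), which equals the number of Jordan blocks for λ):
  λ = 1: algebraic multiplicity = 3, geometric multiplicity = 3

Determining the block sizes for each eigenvalue:
  λ = 1: gm = am = 3, so every block has size 1 → block sizes [1, 1, 1]

Assembling the blocks gives a Jordan form
J =
  [1, 0, 0]
  [0, 1, 0]
  [0, 0, 1]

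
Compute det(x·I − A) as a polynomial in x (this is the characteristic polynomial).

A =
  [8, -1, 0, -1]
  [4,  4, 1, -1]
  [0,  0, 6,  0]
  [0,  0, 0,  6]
x^4 - 24*x^3 + 216*x^2 - 864*x + 1296

Expanding det(x·I − A) (e.g. by cofactor expansion or by noting that A is similar to its Jordan form J, which has the same characteristic polynomial as A) gives
  χ_A(x) = x^4 - 24*x^3 + 216*x^2 - 864*x + 1296
which factors as (x - 6)^4. The eigenvalues (with algebraic multiplicities) are λ = 6 with multiplicity 4.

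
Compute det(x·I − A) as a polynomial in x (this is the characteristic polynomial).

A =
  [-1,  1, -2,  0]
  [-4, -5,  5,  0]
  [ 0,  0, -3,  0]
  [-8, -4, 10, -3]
x^4 + 12*x^3 + 54*x^2 + 108*x + 81

Expanding det(x·I − A) (e.g. by cofactor expansion or by noting that A is similar to its Jordan form J, which has the same characteristic polynomial as A) gives
  χ_A(x) = x^4 + 12*x^3 + 54*x^2 + 108*x + 81
which factors as (x + 3)^4. The eigenvalues (with algebraic multiplicities) are λ = -3 with multiplicity 4.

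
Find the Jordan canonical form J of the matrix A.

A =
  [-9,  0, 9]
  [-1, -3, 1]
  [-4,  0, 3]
J_3(-3)

The characteristic polynomial is
  det(x·I − A) = x^3 + 9*x^2 + 27*x + 27 = (x + 3)^3

Eigenvalues and multiplicities (the geometric multiplicity of λ is n − rank(A − λI), which equals the number of Jordan blocks for λ):
  λ = -3: algebraic multiplicity = 3, geometric multiplicity = 1

Determining the block sizes for each eigenvalue:
  λ = -3: one block (gm = 1), so the single block has size am = 3 → block sizes [3]

Assembling the blocks gives a Jordan form
J =
  [-3,  1,  0]
  [ 0, -3,  1]
  [ 0,  0, -3]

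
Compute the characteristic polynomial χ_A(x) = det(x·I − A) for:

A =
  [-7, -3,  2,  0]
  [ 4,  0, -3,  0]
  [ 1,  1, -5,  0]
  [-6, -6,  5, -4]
x^4 + 16*x^3 + 96*x^2 + 256*x + 256

Expanding det(x·I − A) (e.g. by cofactor expansion or by noting that A is similar to its Jordan form J, which has the same characteristic polynomial as A) gives
  χ_A(x) = x^4 + 16*x^3 + 96*x^2 + 256*x + 256
which factors as (x + 4)^4. The eigenvalues (with algebraic multiplicities) are λ = -4 with multiplicity 4.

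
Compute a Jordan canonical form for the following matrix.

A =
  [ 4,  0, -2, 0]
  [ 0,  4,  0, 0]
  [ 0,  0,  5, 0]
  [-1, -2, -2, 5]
J_1(4) ⊕ J_1(4) ⊕ J_1(5) ⊕ J_1(5)

The characteristic polynomial is
  det(x·I − A) = x^4 - 18*x^3 + 121*x^2 - 360*x + 400 = (x - 5)^2*(x - 4)^2

Eigenvalues and multiplicities (the geometric multiplicity of λ is n − rank(A − λI), which equals the number of Jordan blocks for λ):
  λ = 4: algebraic multiplicity = 2, geometric multiplicity = 2
  λ = 5: algebraic multiplicity = 2, geometric multiplicity = 2

Determining the block sizes for each eigenvalue:
  λ = 4: gm = am = 2, so every block has size 1 → block sizes [1, 1]
  λ = 5: gm = am = 2, so every block has size 1 → block sizes [1, 1]

Assembling the blocks gives a Jordan form
J =
  [4, 0, 0, 0]
  [0, 4, 0, 0]
  [0, 0, 5, 0]
  [0, 0, 0, 5]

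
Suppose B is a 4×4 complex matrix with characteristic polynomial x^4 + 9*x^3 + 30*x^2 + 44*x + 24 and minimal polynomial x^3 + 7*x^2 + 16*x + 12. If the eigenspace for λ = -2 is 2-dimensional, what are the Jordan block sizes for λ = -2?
Block sizes for λ = -2: [2, 1]

Step 1 — from the characteristic polynomial, algebraic multiplicity of λ = -2 is 3. From dim ker(B − (-2)·I) = 2, there are exactly 2 Jordan blocks for λ = -2.
Step 2 — from the minimal polynomial, the factor (x + 2)^2 tells us the largest block for λ = -2 has size 2.
Step 3 — with total size 3, 2 blocks, and largest block 2, the block sizes (in nonincreasing order) are [2, 1].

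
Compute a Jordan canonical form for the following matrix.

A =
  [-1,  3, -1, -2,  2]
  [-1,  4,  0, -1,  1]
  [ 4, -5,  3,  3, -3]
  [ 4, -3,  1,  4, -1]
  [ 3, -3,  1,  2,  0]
J_3(2) ⊕ J_2(2)

The characteristic polynomial is
  det(x·I − A) = x^5 - 10*x^4 + 40*x^3 - 80*x^2 + 80*x - 32 = (x - 2)^5

Eigenvalues and multiplicities (the geometric multiplicity of λ is n − rank(A − λI), which equals the number of Jordan blocks for λ):
  λ = 2: algebraic multiplicity = 5, geometric multiplicity = 2

Determining the block sizes for each eigenvalue:
  λ = 2: with am = 5 and gm = 2, the partition is not yet determined (e.g. several partitions of 5 into 2 parts exist). Let N = A − (2)·I. Computing rank(N^1) = 3, rank(N^2) = 1, rank(N^3) = 0; the number of blocks of size ≥ j is rank(N^{j−1}) − rank(N^j), giving [2, 2, 1]. So we have 1 block(s) of size 3, 1 block(s) of size 2 → block sizes [3, 2]

Assembling the blocks gives a Jordan form
J =
  [2, 1, 0, 0, 0]
  [0, 2, 1, 0, 0]
  [0, 0, 2, 0, 0]
  [0, 0, 0, 2, 1]
  [0, 0, 0, 0, 2]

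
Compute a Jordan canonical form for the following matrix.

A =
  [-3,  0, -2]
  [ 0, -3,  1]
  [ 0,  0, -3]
J_2(-3) ⊕ J_1(-3)

The characteristic polynomial is
  det(x·I − A) = x^3 + 9*x^2 + 27*x + 27 = (x + 3)^3

Eigenvalues and multiplicities (the geometric multiplicity of λ is n − rank(A − λI), which equals the number of Jordan blocks for λ):
  λ = -3: algebraic multiplicity = 3, geometric multiplicity = 2

Determining the block sizes for each eigenvalue:
  λ = -3: 2 blocks summing to 3 forces exactly one block of size 2 and the rest size 1 → block sizes [2, 1]

Assembling the blocks gives a Jordan form
J =
  [-3,  1,  0]
  [ 0, -3,  0]
  [ 0,  0, -3]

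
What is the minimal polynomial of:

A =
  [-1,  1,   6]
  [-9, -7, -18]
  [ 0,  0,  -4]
x^2 + 8*x + 16

The characteristic polynomial is χ_A(x) = (x + 4)^3, so the eigenvalues are known. The minimal polynomial is
  m_A(x) = Π_λ (x − λ)^{k_λ}
where k_λ is the size of the *largest* Jordan block for λ (equivalently, the smallest k with (A − λI)^k v = 0 for every generalised eigenvector v of λ).

  λ = -4: largest Jordan block has size 2, contributing (x + 4)^2

So m_A(x) = (x + 4)^2 = x^2 + 8*x + 16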